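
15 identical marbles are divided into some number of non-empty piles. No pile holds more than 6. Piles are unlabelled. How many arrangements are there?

Enumerating by decreasing first part gives 110 partitions in all.

110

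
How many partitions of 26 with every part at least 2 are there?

478

A full systematic count gives 478.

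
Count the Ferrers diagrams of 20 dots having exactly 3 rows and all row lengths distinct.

They are:
1+2+17
1+3+16
1+4+15
2+3+15
1+5+14
2+4+14
1+6+13
2+5+13
3+4+13
1+7+12
2+6+12
3+5+12
1+8+11
2+7+11
3+6+11
4+5+11
1+9+10
2+8+10
3+7+10
4+6+10
3+8+9
4+7+9
5+6+9
5+7+8
Counting gives 24.

24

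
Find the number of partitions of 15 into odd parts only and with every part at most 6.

Listing the qualifying partitions of 15:
5+5+5
5+5+3+1+1
5+5+1+1+1+1+1
5+3+3+3+1
5+3+3+1+1+1+1
5+3+1+1+1+1+1+1+1
5+1+1+1+1+1+1+1+1+1+1
3+3+3+3+3
3+3+3+3+1+1+1
3+3+3+1+1+1+1+1+1
3+3+1+1+1+1+1+1+1+1+1
3+1+1+1+1+1+1+1+1+1+1+1+1
1+1+1+1+1+1+1+1+1+1+1+1+1+1+1
Counting gives 13.

13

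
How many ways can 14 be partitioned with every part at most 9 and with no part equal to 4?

82

Enumerating by decreasing first part gives 82 partitions in all.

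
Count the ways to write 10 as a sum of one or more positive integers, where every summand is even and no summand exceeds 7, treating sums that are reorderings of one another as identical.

5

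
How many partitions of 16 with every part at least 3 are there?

21

They are:
16
13,3
12,4
11,5
10,6
10,3,3
9,7
9,4,3
8,8
8,5,3
8,4,4
7,6,3
7,5,4
7,3,3,3
6,6,4
6,5,5
6,4,3,3
5,5,3,3
5,4,4,3
4,4,4,4
4,3,3,3,3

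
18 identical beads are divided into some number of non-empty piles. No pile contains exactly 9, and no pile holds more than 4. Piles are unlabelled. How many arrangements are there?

84

A full systematic count gives 84.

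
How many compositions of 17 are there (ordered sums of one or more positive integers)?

The number of compositions of n is 2^(n−1); here 2^16 = 65536.

65536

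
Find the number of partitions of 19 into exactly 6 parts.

71

A full systematic count gives 71.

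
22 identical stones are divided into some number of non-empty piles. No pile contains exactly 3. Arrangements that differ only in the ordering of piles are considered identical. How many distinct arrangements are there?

512

Systematic enumeration (by largest part, then next-largest, …) yields 512.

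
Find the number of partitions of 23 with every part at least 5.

21

Listing the qualifying partitions of 23:
23
5, 18
6, 17
7, 16
8, 15
9, 14
10, 13
5, 5, 13
11, 12
5, 6, 12
5, 7, 11
6, 6, 11
5, 8, 10
6, 7, 10
5, 9, 9
6, 8, 9
7, 7, 9
7, 8, 8
5, 5, 5, 8
5, 5, 6, 7
5, 6, 6, 6
That's 21 in total.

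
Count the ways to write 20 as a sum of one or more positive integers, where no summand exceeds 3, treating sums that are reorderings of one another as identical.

44

A partial list (first 12 by largest part):
3,3,3,3,3,3,2
3,3,3,3,3,3,1,1
3,3,3,3,3,2,2,1
3,3,3,3,3,2,1,1,1
3,3,3,3,3,1,1,1,1,1
3,3,3,3,2,2,2,2
3,3,3,3,2,2,2,1,1
3,3,3,3,2,2,1,1,1,1
3,3,3,3,2,1,1,1,1,1,1
3,3,3,3,1,1,1,1,1,1,1,1
3,3,3,2,2,2,2,2,1
3,3,3,2,2,2,2,1,1,1
…and 32 more, for 44 total.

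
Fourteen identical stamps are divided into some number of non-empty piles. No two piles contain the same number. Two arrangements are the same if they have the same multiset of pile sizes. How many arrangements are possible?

22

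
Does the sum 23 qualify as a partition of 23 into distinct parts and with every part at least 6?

The parts sum to 23, and the condition 'all summands are distinct' holds; the condition 'every summand is at least 6' holds.

Yes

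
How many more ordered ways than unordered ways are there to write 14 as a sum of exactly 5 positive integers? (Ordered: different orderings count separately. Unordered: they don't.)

Compositions: C(13,4) = 715.
Unordered (partitions into 5 parts): 23.
Difference: 715 − 23 = 692.

692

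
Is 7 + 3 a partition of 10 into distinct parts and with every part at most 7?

Yes

The parts sum to 10, and the condition 'all summands are distinct' holds; the condition 'no summand exceeds 7' holds.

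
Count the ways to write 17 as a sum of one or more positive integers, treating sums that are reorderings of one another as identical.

Enumerating by decreasing first part gives 297 partitions in all.

297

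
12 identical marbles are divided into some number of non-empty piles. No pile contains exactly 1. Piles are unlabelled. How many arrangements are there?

The partitions of 12 that satisfy the conditions:
12
10, 2
9, 3
8, 4
8, 2, 2
7, 5
7, 3, 2
6, 6
6, 4, 2
6, 3, 3
6, 2, 2, 2
5, 5, 2
5, 4, 3
5, 3, 2, 2
4, 4, 4
4, 4, 2, 2
4, 3, 3, 2
4, 2, 2, 2, 2
3, 3, 3, 3
3, 3, 2, 2, 2
2, 2, 2, 2, 2, 2

21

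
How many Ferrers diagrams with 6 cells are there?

11

Enumerating:
6
5 + 1
4 + 2
4 + 1 + 1
3 + 3
3 + 2 + 1
3 + 1 + 1 + 1
2 + 2 + 2
2 + 2 + 1 + 1
2 + 1 + 1 + 1 + 1
1 + 1 + 1 + 1 + 1 + 1
That's 11 in total.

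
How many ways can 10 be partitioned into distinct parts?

Listing the qualifying partitions of 10:
10
9 + 1
8 + 2
7 + 3
7 + 2 + 1
6 + 4
6 + 3 + 1
5 + 4 + 1
5 + 3 + 2
4 + 3 + 2 + 1

10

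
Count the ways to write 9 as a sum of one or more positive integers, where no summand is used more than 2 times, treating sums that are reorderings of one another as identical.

They are:
9
8+1
7+2
7+1+1
6+3
6+2+1
5+4
5+3+1
5+2+2
5+2+1+1
4+4+1
4+3+2
4+3+1+1
4+2+2+1
3+3+2+1
3+2+2+1+1

16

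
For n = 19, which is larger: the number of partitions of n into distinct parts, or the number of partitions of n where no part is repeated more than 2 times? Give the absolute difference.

Partitions of 19 into distinct parts: 54.
Partitions of 19 where no part is repeated more than 2 times: 163.
|54 − 163| = 109.

109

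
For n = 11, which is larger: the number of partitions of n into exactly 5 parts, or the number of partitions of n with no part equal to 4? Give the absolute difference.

Partitions of 11 into exactly 5 parts: 10.
Partitions of 11 with no part equal to 4: 41.
|10 − 41| = 31.

31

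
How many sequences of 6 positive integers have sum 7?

By stars and bars with positive parts, the count is C(6,5) = 6.

6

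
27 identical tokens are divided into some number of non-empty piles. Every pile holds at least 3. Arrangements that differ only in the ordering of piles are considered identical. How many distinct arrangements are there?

191

A full systematic count gives 191.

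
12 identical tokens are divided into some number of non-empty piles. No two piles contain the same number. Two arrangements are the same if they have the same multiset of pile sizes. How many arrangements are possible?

Listing the qualifying partitions of 12:
12
1, 11
2, 10
3, 9
1, 2, 9
4, 8
1, 3, 8
5, 7
1, 4, 7
2, 3, 7
1, 5, 6
2, 4, 6
1, 2, 3, 6
3, 4, 5
1, 2, 4, 5
Counting gives 15.

15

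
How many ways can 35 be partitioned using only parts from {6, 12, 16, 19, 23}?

They are:
23,12
23,6,6
19,16
Counting gives 3.

3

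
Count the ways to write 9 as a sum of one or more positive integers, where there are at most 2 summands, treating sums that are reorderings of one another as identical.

5

The partitions of 9 that satisfy the conditions:
9
8+1
7+2
6+3
5+4
That's 5 in total.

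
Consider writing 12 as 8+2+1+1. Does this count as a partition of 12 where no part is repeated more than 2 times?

The parts sum to 12, and the condition 'no summand is used more than 2 times' holds.

Yes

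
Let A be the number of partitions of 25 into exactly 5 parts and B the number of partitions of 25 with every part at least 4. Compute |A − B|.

135

Partitions of 25 into exactly 5 parts: 192.
Partitions of 25 with every part at least 4: 57.
|192 − 57| = 135.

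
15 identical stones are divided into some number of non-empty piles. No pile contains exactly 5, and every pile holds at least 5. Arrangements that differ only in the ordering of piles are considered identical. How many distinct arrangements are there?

They are:
15
9+6
8+7
Counting gives 3.

3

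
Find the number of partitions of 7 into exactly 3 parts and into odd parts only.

The partitions of 7 that satisfy the conditions:
5+1+1
3+3+1

2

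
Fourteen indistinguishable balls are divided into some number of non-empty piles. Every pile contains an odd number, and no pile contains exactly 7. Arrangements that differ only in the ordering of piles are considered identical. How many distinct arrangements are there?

Listing the qualifying partitions of 14:
13,1
11,3
11,1,1,1
9,5
9,3,1,1
9,1,1,1,1,1
5,5,3,1
5,5,1,1,1,1
5,3,3,3
5,3,3,1,1,1
5,3,1,1,1,1,1,1
5,1,1,1,1,1,1,1,1,1
3,3,3,3,1,1
3,3,3,1,1,1,1,1
3,3,1,1,1,1,1,1,1,1
3,1,1,1,1,1,1,1,1,1,1,1
1,1,1,1,1,1,1,1,1,1,1,1,1,1
That's 17 in total.

17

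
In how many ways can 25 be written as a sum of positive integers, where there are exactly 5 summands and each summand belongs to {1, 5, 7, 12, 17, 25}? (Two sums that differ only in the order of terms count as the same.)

Enumerating:
17 + 5 + 1 + 1 + 1
7 + 7 + 5 + 5 + 1
5 + 5 + 5 + 5 + 5
Counting gives 3.

3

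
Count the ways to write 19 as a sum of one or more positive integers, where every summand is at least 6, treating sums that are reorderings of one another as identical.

Enumerating:
19
6 + 13
7 + 12
8 + 11
9 + 10
6 + 6 + 7
Counting gives 6.

6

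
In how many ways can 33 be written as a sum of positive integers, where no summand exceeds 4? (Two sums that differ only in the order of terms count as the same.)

Enumerating by decreasing first part gives 378 partitions in all.

378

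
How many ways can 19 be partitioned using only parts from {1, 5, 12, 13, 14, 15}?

11

They are:
1, 1, 1, 1, 15
5, 14
1, 1, 1, 1, 1, 14
1, 5, 13
1, 1, 1, 1, 1, 1, 13
1, 1, 5, 12
1, 1, 1, 1, 1, 1, 1, 12
1, 1, 1, 1, 5, 5, 5
1, 1, 1, 1, 1, 1, 1, 1, 1, 5, 5
1, 1, 1, 1, 1, 1, 1, 1, 1, 1, 1, 1, 1, 1, 5
1, 1, 1, 1, 1, 1, 1, 1, 1, 1, 1, 1, 1, 1, 1, 1, 1, 1, 1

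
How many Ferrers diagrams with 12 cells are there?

77

Direct enumeration gives 77 partitions.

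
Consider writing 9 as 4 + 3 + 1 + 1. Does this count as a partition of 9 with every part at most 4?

Yes

The parts sum to 9, and the condition 'no summand exceeds 4' holds.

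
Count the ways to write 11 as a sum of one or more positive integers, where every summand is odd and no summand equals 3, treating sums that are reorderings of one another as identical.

Enumerating:
11
9+1+1
7+1+1+1+1
5+5+1
5+1+1+1+1+1+1
1+1+1+1+1+1+1+1+1+1+1
That's 6 in total.

6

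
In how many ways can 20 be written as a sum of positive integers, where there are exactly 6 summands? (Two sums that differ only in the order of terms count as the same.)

90

A full systematic count gives 90.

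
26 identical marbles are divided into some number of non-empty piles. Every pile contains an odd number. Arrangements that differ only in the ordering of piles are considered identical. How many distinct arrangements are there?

165

There are 165 such partitions.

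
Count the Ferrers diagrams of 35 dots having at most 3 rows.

Enumerating by decreasing first part gives 120 partitions in all.

120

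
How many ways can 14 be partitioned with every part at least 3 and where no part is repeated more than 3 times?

Enumerating:
14
11,3
10,4
9,5
8,6
8,3,3
7,7
7,4,3
6,5,3
6,4,4
5,5,4
5,3,3,3
4,4,3,3
Counting gives 13.

13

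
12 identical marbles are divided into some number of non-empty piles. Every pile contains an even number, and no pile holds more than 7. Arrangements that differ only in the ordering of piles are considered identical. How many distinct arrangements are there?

The partitions of 12 that satisfy the conditions:
6,6
6,4,2
6,2,2,2
4,4,4
4,4,2,2
4,2,2,2,2
2,2,2,2,2,2

7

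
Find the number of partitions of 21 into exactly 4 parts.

72

There are 72 such partitions.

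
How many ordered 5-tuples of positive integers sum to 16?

Place 4 bars in the 15 internal gaps of a row of 16 dots: C(15,4) = 1365.

1365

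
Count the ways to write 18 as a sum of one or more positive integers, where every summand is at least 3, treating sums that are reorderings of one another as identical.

33

A partial list (first 12 by largest part):
18
15+3
14+4
13+5
12+6
12+3+3
11+7
11+4+3
10+8
10+5+3
10+4+4
9+9
…and 21 more, for 33 total.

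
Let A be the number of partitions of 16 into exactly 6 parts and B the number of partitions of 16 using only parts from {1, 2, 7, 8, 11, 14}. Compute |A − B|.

7

Partitions of 16 into exactly 6 parts: 35.
Partitions of 16 using only parts from {1, 2, 7, 8, 11, 14}: 28.
|35 − 28| = 7.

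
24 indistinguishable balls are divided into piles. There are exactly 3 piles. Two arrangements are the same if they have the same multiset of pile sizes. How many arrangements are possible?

There are too many to list fully; the first 12 (by largest part) are:
22, 1, 1
21, 2, 1
20, 3, 1
20, 2, 2
19, 4, 1
19, 3, 2
18, 5, 1
18, 4, 2
18, 3, 3
17, 6, 1
17, 5, 2
17, 4, 3
…and 36 more, for 48 total.

48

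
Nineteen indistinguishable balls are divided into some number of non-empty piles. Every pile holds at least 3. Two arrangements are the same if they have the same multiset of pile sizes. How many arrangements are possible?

39

There are too many to list fully; the first 12 (by largest part) are:
19
16,3
15,4
14,5
13,6
13,3,3
12,7
12,4,3
11,8
11,5,3
11,4,4
10,9
…and 27 more, for 39 total.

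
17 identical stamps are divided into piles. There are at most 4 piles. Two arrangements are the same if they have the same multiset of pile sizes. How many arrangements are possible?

72

Direct enumeration gives 72 partitions.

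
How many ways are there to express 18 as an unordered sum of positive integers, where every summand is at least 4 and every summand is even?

The partitions of 18 that satisfy the conditions:
18
4, 14
6, 12
8, 10
4, 4, 10
4, 6, 8
6, 6, 6
4, 4, 4, 6
Counting gives 8.

8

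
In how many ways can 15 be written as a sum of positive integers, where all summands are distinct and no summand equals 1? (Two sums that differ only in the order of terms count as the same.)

15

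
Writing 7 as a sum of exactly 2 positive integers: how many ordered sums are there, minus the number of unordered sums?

Ordered (compositions into 2 parts): C(6,1) = 6.
Unordered (partitions into 2 parts): 3.
Difference: 6 − 3 = 3.

3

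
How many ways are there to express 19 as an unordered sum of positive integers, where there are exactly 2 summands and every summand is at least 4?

Enumerating:
15+4
14+5
13+6
12+7
11+8
10+9
That's 6 in total.

6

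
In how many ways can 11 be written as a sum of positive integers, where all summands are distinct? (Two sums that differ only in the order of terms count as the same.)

12

Enumerating:
11
10 + 1
9 + 2
8 + 3
8 + 2 + 1
7 + 4
7 + 3 + 1
6 + 5
6 + 4 + 1
6 + 3 + 2
5 + 4 + 2
5 + 3 + 2 + 1
That's 12 in total.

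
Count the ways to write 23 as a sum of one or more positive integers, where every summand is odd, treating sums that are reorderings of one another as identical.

Counting exhaustively, 104 partitions satisfy the conditions.

104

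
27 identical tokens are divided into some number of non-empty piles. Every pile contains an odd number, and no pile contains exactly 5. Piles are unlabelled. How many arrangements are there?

103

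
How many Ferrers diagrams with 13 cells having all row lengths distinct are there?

The partitions of 13 that satisfy the conditions:
13
1 + 12
2 + 11
3 + 10
1 + 2 + 10
4 + 9
1 + 3 + 9
5 + 8
1 + 4 + 8
2 + 3 + 8
6 + 7
1 + 5 + 7
2 + 4 + 7
1 + 2 + 3 + 7
2 + 5 + 6
3 + 4 + 6
1 + 2 + 4 + 6
1 + 3 + 4 + 5
Counting gives 18.

18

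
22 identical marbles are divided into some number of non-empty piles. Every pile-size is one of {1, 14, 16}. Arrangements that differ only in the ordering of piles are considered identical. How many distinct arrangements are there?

The partitions of 22 that satisfy the conditions:
16, 1, 1, 1, 1, 1, 1
14, 1, 1, 1, 1, 1, 1, 1, 1
1, 1, 1, 1, 1, 1, 1, 1, 1, 1, 1, 1, 1, 1, 1, 1, 1, 1, 1, 1, 1, 1

3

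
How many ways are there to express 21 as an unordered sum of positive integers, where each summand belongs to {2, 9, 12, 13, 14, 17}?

Listing the qualifying partitions of 21:
2, 2, 17
2, 2, 2, 2, 13
9, 12
2, 2, 2, 2, 2, 2, 9
Counting gives 4.

4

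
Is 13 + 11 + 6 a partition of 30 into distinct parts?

Yes

The parts sum to 30, and the condition 'all summands are distinct' holds.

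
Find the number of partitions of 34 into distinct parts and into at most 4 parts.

266

Direct enumeration gives 266 partitions.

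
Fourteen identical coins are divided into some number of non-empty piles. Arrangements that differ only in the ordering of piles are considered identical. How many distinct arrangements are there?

135

Enumerating by decreasing first part gives 135 partitions in all.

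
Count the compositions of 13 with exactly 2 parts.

12

A composition of 13 into 2 positive parts is chosen by placing 1 dividers among the 12 gaps between 13 units: C(12,1) = 12.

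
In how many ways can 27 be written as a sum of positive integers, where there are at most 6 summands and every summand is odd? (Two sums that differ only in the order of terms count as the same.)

A partial list (first 12 by largest part):
27
25+1+1
23+3+1
23+1+1+1+1
21+5+1
21+3+3
21+3+1+1+1
19+7+1
19+5+3
19+5+1+1+1
19+3+3+1+1
17+9+1
…and 45 more, for 57 total.

57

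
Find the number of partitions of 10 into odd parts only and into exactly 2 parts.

3

Enumerating:
9,1
7,3
5,5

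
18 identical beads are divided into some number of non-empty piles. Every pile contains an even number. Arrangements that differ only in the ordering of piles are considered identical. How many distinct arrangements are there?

30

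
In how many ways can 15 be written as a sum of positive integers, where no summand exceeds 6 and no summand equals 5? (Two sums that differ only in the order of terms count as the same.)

75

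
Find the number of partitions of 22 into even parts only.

There are too many to list fully; the first 12 (by largest part) are:
22
20+2
18+4
18+2+2
16+6
16+4+2
16+2+2+2
14+8
14+6+2
14+4+4
14+4+2+2
14+2+2+2+2
…and 44 more, for 56 total.

56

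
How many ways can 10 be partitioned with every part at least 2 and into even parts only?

7

Enumerating:
10
8, 2
6, 4
6, 2, 2
4, 4, 2
4, 2, 2, 2
2, 2, 2, 2, 2
That's 7 in total.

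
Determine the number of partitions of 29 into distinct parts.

256

Enumerating by decreasing first part gives 256 partitions in all.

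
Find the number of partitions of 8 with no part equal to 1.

7

The partitions of 8 that satisfy the conditions:
8
6+2
5+3
4+4
4+2+2
3+3+2
2+2+2+2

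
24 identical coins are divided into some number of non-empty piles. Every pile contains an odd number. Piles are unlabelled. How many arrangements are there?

122

Direct enumeration gives 122 partitions.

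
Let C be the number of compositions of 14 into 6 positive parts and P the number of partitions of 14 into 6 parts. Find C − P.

Ordered (compositions into 6 parts): C(13,5) = 1287.
Unordered (partitions into 6 parts): 20.
Difference: 1287 − 20 = 1267.

1267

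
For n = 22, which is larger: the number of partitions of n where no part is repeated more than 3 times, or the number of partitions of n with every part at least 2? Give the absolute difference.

Partitions of 22 where no part is repeated more than 3 times: 484.
Partitions of 22 with every part at least 2: 210.
|484 − 210| = 274.

274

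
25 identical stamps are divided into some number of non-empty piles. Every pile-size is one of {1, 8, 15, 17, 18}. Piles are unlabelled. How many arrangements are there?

9

Listing the qualifying partitions of 25:
18 + 1 + 1 + 1 + 1 + 1 + 1 + 1
17 + 8
17 + 1 + 1 + 1 + 1 + 1 + 1 + 1 + 1
15 + 8 + 1 + 1
15 + 1 + 1 + 1 + 1 + 1 + 1 + 1 + 1 + 1 + 1
8 + 8 + 8 + 1
8 + 8 + 1 + 1 + 1 + 1 + 1 + 1 + 1 + 1 + 1
8 + 1 + 1 + 1 + 1 + 1 + 1 + 1 + 1 + 1 + 1 + 1 + 1 + 1 + 1 + 1 + 1 + 1
1 + 1 + 1 + 1 + 1 + 1 + 1 + 1 + 1 + 1 + 1 + 1 + 1 + 1 + 1 + 1 + 1 + 1 + 1 + 1 + 1 + 1 + 1 + 1 + 1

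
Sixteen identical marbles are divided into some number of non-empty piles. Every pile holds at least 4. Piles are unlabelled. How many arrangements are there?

They are:
16
12,4
11,5
10,6
9,7
8,8
8,4,4
7,5,4
6,6,4
6,5,5
4,4,4,4

11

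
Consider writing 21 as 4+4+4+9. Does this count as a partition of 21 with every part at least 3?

The parts sum to 21, and the condition 'every summand is at least 3' holds.

Yes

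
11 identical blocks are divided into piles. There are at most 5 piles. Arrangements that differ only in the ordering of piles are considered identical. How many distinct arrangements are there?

A partial list (first 12 by largest part):
11
1+10
2+9
1+1+9
3+8
1+2+8
1+1+1+8
4+7
1+3+7
2+2+7
1+1+2+7
1+1+1+1+7
…and 25 more, for 37 total.

37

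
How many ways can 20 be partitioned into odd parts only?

There are too many to list fully; the first 12 (by largest part) are:
19 + 1
17 + 3
17 + 1 + 1 + 1
15 + 5
15 + 3 + 1 + 1
15 + 1 + 1 + 1 + 1 + 1
13 + 7
13 + 5 + 1 + 1
13 + 3 + 3 + 1
13 + 3 + 1 + 1 + 1 + 1
13 + 1 + 1 + 1 + 1 + 1 + 1 + 1
11 + 9
…and 52 more, for 64 total.

64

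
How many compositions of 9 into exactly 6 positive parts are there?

56

By stars and bars with positive parts, the count is C(8,5) = 56.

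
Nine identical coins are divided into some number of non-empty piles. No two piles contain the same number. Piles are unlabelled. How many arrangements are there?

8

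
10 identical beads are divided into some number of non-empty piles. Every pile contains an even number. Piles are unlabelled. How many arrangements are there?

7

Listing the qualifying partitions of 10:
10
8 + 2
6 + 4
6 + 2 + 2
4 + 4 + 2
4 + 2 + 2 + 2
2 + 2 + 2 + 2 + 2
Counting gives 7.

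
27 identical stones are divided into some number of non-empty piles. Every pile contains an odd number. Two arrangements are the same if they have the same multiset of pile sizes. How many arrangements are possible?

192

Direct enumeration gives 192 partitions.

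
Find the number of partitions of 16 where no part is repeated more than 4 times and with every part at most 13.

160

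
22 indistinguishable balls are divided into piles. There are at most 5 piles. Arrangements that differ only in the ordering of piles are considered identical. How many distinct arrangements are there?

255

There are 255 such partitions.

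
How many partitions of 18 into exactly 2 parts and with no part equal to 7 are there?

Enumerating:
17,1
16,2
15,3
14,4
13,5
12,6
10,8
9,9
Counting gives 8.

8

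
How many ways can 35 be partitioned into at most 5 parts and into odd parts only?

Enumerating by decreasing first part gives 115 partitions in all.

115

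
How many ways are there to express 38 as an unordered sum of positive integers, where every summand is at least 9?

30

There are too many to list fully; the first 12 (by largest part) are:
38
29+9
28+10
27+11
26+12
25+13
24+14
23+15
22+16
21+17
20+18
20+9+9
…and 18 more, for 30 total.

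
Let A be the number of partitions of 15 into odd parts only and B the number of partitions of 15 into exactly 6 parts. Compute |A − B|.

1

Partitions of 15 into odd parts only: 27.
Partitions of 15 into exactly 6 parts: 26.
|27 − 26| = 1.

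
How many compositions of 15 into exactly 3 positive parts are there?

A composition of 15 into 3 positive parts is chosen by placing 2 dividers among the 14 gaps between 15 units: C(14,2) = 91.

91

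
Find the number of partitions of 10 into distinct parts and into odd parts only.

2

Enumerating:
9,1
7,3
That's 2 in total.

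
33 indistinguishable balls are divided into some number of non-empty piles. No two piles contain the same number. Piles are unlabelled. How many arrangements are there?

448

Systematic enumeration (by largest part, then next-largest, …) yields 448.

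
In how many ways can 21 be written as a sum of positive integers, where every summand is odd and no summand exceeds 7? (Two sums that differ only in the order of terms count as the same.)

38

A partial list (first 12 by largest part):
7, 7, 7
7, 7, 5, 1, 1
7, 7, 3, 3, 1
7, 7, 3, 1, 1, 1, 1
7, 7, 1, 1, 1, 1, 1, 1, 1
7, 5, 5, 3, 1
7, 5, 5, 1, 1, 1, 1
7, 5, 3, 3, 3
7, 5, 3, 3, 1, 1, 1
7, 5, 3, 1, 1, 1, 1, 1, 1
7, 5, 1, 1, 1, 1, 1, 1, 1, 1, 1
7, 3, 3, 3, 3, 1, 1
…and 26 more, for 38 total.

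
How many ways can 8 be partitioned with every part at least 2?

Listing the qualifying partitions of 8:
8
6,2
5,3
4,4
4,2,2
3,3,2
2,2,2,2
Counting gives 7.

7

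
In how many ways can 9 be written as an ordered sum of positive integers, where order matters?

256

Each of the 8 gaps between 9 units is either a break or not: 2^8 = 256.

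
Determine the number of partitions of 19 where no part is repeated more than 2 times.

163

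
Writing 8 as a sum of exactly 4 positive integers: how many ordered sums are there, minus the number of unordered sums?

Compositions: C(7,3) = 35.
Unordered (partitions into 4 parts): 5.
Difference: 35 − 5 = 30.

30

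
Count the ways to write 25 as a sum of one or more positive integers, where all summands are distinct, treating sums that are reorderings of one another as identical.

142

Counting exhaustively, 142 partitions satisfy the conditions.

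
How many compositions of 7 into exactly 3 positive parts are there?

Place 2 bars in the 6 internal gaps of a row of 7 dots: C(6,2) = 15.

15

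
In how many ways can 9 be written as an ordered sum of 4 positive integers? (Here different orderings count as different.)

Equivalently, choose which 3 of the 8 gaps become plus signs: C(8,3) = 56.

56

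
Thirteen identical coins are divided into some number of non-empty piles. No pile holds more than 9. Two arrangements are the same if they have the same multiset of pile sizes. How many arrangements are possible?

94

Direct enumeration gives 94 partitions.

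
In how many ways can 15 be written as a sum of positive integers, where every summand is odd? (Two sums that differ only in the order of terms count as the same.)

There are too many to list fully; the first 12 (by largest part) are:
15
1, 1, 13
1, 3, 11
1, 1, 1, 1, 11
1, 5, 9
3, 3, 9
1, 1, 1, 3, 9
1, 1, 1, 1, 1, 1, 9
1, 7, 7
3, 5, 7
1, 1, 1, 5, 7
1, 1, 3, 3, 7
…and 15 more, for 27 total.

27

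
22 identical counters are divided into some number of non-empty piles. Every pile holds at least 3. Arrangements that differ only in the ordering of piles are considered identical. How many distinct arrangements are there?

73

Direct enumeration gives 73 partitions.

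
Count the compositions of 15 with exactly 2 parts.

14

Equivalently, choose which 1 of the 14 gaps become plus signs: C(14,1) = 14.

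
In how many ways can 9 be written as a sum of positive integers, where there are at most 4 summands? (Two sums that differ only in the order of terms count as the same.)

18

Listing the qualifying partitions of 9:
9
8+1
7+2
7+1+1
6+3
6+2+1
6+1+1+1
5+4
5+3+1
5+2+2
5+2+1+1
4+4+1
4+3+2
4+3+1+1
4+2+2+1
3+3+3
3+3+2+1
3+2+2+2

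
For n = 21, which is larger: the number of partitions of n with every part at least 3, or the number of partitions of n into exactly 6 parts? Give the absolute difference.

50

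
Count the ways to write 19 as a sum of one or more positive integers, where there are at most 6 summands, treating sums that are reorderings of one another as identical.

235

A full systematic count gives 235.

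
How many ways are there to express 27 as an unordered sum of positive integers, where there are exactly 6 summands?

331

Systematic enumeration (by largest part, then next-largest, …) yields 331.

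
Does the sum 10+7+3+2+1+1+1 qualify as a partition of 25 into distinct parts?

No

The parts sum to 25, and the condition 'all summands are distinct' is violated.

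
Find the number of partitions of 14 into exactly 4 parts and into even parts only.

Listing the qualifying partitions of 14:
8+2+2+2
6+4+2+2
4+4+4+2

3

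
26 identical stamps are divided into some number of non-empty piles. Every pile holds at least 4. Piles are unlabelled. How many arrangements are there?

70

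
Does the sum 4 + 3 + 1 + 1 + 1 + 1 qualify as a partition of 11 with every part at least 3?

The parts sum to 11, and the condition 'every summand is at least 3' is violated.

No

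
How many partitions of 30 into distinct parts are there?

There are 296 such partitions.

296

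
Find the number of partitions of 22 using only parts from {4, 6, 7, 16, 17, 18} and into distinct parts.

They are:
18+4
16+6
Counting gives 2.

2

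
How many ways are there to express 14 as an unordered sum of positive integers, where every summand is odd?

Enumerating:
13+1
11+3
11+1+1+1
9+5
9+3+1+1
9+1+1+1+1+1
7+7
7+5+1+1
7+3+3+1
7+3+1+1+1+1
7+1+1+1+1+1+1+1
5+5+3+1
5+5+1+1+1+1
5+3+3+3
5+3+3+1+1+1
5+3+1+1+1+1+1+1
5+1+1+1+1+1+1+1+1+1
3+3+3+3+1+1
3+3+3+1+1+1+1+1
3+3+1+1+1+1+1+1+1+1
3+1+1+1+1+1+1+1+1+1+1+1
1+1+1+1+1+1+1+1+1+1+1+1+1+1
That's 22 in total.

22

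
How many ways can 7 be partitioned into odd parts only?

5

Listing the qualifying partitions of 7:
7
5, 1, 1
3, 3, 1
3, 1, 1, 1, 1
1, 1, 1, 1, 1, 1, 1
Counting gives 5.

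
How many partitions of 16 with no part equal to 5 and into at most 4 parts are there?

48

There are too many to list fully; the first 12 (by largest part) are:
16
15+1
14+2
14+1+1
13+3
13+2+1
13+1+1+1
12+4
12+3+1
12+2+2
12+2+1+1
11+4+1
…and 36 more, for 48 total.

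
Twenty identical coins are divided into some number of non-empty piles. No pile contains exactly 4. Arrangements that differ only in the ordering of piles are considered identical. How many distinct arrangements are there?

Direct enumeration gives 396 partitions.

396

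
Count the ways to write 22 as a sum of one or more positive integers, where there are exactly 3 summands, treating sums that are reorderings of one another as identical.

There are too many to list fully; the first 12 (by largest part) are:
1+1+20
1+2+19
1+3+18
2+2+18
1+4+17
2+3+17
1+5+16
2+4+16
3+3+16
1+6+15
2+5+15
3+4+15
…and 28 more, for 40 total.

40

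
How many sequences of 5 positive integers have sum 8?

35

A composition of 8 into 5 positive parts is chosen by placing 4 dividers among the 7 gaps between 8 units: C(7,4) = 35.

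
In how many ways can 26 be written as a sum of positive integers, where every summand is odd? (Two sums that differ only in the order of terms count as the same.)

Enumerating by decreasing first part gives 165 partitions in all.

165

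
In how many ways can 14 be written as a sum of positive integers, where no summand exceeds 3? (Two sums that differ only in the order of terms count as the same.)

24

Enumerating:
2,3,3,3,3
1,1,3,3,3,3
1,2,2,3,3,3
1,1,1,2,3,3,3
1,1,1,1,1,3,3,3
2,2,2,2,3,3
1,1,2,2,2,3,3
1,1,1,1,2,2,3,3
1,1,1,1,1,1,2,3,3
1,1,1,1,1,1,1,1,3,3
1,2,2,2,2,2,3
1,1,1,2,2,2,2,3
1,1,1,1,1,2,2,2,3
1,1,1,1,1,1,1,2,2,3
1,1,1,1,1,1,1,1,1,2,3
1,1,1,1,1,1,1,1,1,1,1,3
2,2,2,2,2,2,2
1,1,2,2,2,2,2,2
1,1,1,1,2,2,2,2,2
1,1,1,1,1,1,2,2,2,2
1,1,1,1,1,1,1,1,2,2,2
1,1,1,1,1,1,1,1,1,1,2,2
1,1,1,1,1,1,1,1,1,1,1,1,2
1,1,1,1,1,1,1,1,1,1,1,1,1,1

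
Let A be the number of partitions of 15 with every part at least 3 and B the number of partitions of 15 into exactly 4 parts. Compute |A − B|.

10

Partitions of 15 with every part at least 3: 17.
Partitions of 15 into exactly 4 parts: 27.
|17 − 27| = 10.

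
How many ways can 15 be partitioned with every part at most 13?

Counting exhaustively, 174 partitions satisfy the conditions.

174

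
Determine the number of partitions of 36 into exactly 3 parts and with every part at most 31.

A full systematic count gives 104.

104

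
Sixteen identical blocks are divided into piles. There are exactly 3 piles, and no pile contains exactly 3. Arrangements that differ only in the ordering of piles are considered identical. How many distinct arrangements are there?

Enumerating:
14+1+1
13+2+1
12+2+2
11+4+1
10+5+1
10+4+2
9+6+1
9+5+2
8+7+1
8+6+2
8+4+4
7+7+2
7+5+4
6+6+4
6+5+5

15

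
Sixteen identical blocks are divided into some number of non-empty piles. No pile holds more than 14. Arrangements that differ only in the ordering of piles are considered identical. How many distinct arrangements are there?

229

Enumerating by decreasing first part gives 229 partitions in all.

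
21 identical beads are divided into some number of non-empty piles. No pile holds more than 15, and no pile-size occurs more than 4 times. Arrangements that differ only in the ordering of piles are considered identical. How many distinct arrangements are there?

487

There are 487 such partitions.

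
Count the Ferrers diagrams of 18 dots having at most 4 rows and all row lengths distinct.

43

A partial list (first 12 by largest part):
18
17, 1
16, 2
15, 3
15, 2, 1
14, 4
14, 3, 1
13, 5
13, 4, 1
13, 3, 2
12, 6
12, 5, 1
…and 31 more, for 43 total.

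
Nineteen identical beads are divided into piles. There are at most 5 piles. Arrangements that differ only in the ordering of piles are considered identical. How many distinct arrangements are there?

164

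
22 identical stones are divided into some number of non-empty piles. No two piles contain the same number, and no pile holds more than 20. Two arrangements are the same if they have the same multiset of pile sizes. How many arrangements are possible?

Direct enumeration gives 87 partitions.

87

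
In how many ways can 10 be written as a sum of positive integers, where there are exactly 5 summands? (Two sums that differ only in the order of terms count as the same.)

The partitions of 10 that satisfy the conditions:
6,1,1,1,1
5,2,1,1,1
4,3,1,1,1
4,2,2,1,1
3,3,2,1,1
3,2,2,2,1
2,2,2,2,2

7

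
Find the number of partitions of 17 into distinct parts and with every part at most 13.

There are too many to list fully; the first 12 (by largest part) are:
4+13
1+3+13
5+12
1+4+12
2+3+12
6+11
1+5+11
2+4+11
1+2+3+11
7+10
1+6+10
2+5+10
…and 21 more, for 33 total.

33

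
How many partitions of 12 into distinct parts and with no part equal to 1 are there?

Listing the qualifying partitions of 12:
12
10,2
9,3
8,4
7,5
7,3,2
6,4,2
5,4,3

8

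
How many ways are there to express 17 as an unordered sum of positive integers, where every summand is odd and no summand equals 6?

38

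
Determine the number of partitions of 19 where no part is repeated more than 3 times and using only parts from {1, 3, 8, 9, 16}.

8

Listing the qualifying partitions of 19:
16+3
16+1+1+1
9+9+1
9+8+1+1
9+3+3+3+1
8+8+3
8+8+1+1+1
8+3+3+3+1+1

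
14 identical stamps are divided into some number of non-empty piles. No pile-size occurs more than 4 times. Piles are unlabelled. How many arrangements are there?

100

Counting exhaustively, 100 partitions satisfy the conditions.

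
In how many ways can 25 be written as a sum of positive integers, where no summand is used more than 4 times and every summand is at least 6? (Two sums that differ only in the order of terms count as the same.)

Listing the qualifying partitions of 25:
25
6,19
7,18
8,17
9,16
10,15
11,14
12,13
6,6,13
6,7,12
6,8,11
7,7,11
6,9,10
7,8,10
7,9,9
8,8,9
6,6,6,7

17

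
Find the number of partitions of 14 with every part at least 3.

13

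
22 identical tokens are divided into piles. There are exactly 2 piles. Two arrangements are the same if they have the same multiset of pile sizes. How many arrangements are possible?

11

The partitions of 22 that satisfy the conditions:
21,1
20,2
19,3
18,4
17,5
16,6
15,7
14,8
13,9
12,10
11,11
Counting gives 11.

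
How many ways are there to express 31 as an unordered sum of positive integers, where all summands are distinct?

Enumerating by decreasing first part gives 340 partitions in all.

340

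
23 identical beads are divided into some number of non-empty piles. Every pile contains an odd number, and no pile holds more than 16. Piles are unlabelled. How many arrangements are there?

96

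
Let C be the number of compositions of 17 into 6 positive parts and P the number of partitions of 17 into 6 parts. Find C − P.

4324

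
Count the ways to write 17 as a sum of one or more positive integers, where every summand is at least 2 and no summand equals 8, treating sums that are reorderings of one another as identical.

There are too many to list fully; the first 12 (by largest part) are:
17
2, 15
3, 14
4, 13
2, 2, 13
5, 12
2, 3, 12
6, 11
2, 4, 11
3, 3, 11
2, 2, 2, 11
7, 10
…and 46 more, for 58 total.

58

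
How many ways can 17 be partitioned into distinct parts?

38

There are too many to list fully; the first 12 (by largest part) are:
17
16+1
15+2
14+3
14+2+1
13+4
13+3+1
12+5
12+4+1
12+3+2
11+6
11+5+1
…and 26 more, for 38 total.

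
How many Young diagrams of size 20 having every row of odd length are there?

64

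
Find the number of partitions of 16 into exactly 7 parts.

28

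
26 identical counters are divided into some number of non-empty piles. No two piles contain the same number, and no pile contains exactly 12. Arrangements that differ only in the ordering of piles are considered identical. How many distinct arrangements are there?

Counting exhaustively, 144 partitions satisfy the conditions.

144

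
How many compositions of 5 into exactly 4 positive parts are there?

4

By stars and bars with positive parts, the count is C(4,3) = 4.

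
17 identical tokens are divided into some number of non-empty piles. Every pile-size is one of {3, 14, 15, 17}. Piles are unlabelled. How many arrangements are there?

The partitions of 17 that satisfy the conditions:
17
3, 14
That's 2 in total.

2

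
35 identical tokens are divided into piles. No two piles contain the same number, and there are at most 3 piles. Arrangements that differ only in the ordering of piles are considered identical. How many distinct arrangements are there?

103

Direct enumeration gives 103 partitions.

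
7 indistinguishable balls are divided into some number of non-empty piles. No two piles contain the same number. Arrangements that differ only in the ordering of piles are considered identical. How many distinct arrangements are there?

5

Listing the qualifying partitions of 7:
7
6,1
5,2
4,3
4,2,1
That's 5 in total.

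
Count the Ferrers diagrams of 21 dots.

There are 792 such partitions.

792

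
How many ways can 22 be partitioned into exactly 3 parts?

40

There are too many to list fully; the first 12 (by largest part) are:
20,1,1
19,2,1
18,3,1
18,2,2
17,4,1
17,3,2
16,5,1
16,4,2
16,3,3
15,6,1
15,5,2
15,4,3
…and 28 more, for 40 total.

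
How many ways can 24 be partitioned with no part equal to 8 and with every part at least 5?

20

They are:
24
19 + 5
18 + 6
17 + 7
15 + 9
14 + 10
14 + 5 + 5
13 + 11
13 + 6 + 5
12 + 12
12 + 7 + 5
12 + 6 + 6
11 + 7 + 6
10 + 9 + 5
10 + 7 + 7
9 + 9 + 6
9 + 5 + 5 + 5
7 + 7 + 5 + 5
7 + 6 + 6 + 5
6 + 6 + 6 + 6
Counting gives 20.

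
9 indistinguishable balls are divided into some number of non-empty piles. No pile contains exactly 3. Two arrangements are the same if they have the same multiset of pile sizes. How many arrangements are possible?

Enumerating:
9
8+1
7+2
7+1+1
6+2+1
6+1+1+1
5+4
5+2+2
5+2+1+1
5+1+1+1+1
4+4+1
4+2+2+1
4+2+1+1+1
4+1+1+1+1+1
2+2+2+2+1
2+2+2+1+1+1
2+2+1+1+1+1+1
2+1+1+1+1+1+1+1
1+1+1+1+1+1+1+1+1

19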